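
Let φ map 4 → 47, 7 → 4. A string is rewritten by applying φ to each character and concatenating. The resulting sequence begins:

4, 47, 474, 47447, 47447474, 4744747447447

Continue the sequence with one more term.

Replace each of the 13 characters of 4744747447447 in place — 47 4 47 47 4 47 4 47 47 4 47 47 4 — and concatenate.

474474744744747447474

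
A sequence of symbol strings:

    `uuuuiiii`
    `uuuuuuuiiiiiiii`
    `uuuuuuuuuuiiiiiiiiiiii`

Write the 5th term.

Reading off run lengths: u runs 4, 7, 10; i runs 4, 8, 12 — each is linear in n (n = 1, 2, …).
Setting n = 5 gives 16, 20 characters in each block.

uuuuuuuuuuuuuuuuiiiiiiiiiiiiiiiiiiii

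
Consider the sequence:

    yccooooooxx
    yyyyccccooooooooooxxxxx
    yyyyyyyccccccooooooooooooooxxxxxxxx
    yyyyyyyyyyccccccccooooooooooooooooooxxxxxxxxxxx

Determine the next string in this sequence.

yyyyyyyyyyyyyccccccccccooooooooooooooooooooooxxxxxxxxxxxxxx

Each string has the form y^{3n-2} c^{2n} o^{4n+2} x^{3n-1} (n = 1, 2, …).
At n = 5 the blocks have lengths 13, 10, 22, 14.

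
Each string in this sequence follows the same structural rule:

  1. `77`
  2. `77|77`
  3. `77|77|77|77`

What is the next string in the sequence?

77|77|77|77|77|77|77|77

Every step duplicates the string with '|' between the halves.
So the next term is two copies of 77|77|77|77 with '|' between the halves.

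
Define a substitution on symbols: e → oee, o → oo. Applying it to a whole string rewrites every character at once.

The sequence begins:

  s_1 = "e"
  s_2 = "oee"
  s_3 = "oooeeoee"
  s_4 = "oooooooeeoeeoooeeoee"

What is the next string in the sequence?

oooooooooooooooeeoeeoooeeoeeoooooooeeoeeoooeeoee

Replace each of the 20 characters of oooooooeeoeeoooeeoee in place — oo oo oo oo oo oo oo oee oee oo oee oee oo oo oo oee oee oo oee oee — and concatenate.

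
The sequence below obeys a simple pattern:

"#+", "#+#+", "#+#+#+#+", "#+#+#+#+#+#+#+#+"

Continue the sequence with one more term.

Each string is two copies of the previous one concatenated.
Doubling #+#+#+#+#+#+#+#+:

#+#+#+#+#+#+#+#+#+#+#+#+#+#+#+#+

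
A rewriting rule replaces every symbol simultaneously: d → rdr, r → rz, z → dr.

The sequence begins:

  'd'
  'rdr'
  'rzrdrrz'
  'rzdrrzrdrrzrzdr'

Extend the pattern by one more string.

rzdrrdrrzrzdrrzrdrrzrzdrrzdrrdrrz

φ(rzdrrzrdrrzrzdr) expands symbol-by-symbol to rz dr rdr rz rz dr rz rdr rz rz dr rz dr rdr rz; joining the 15 pieces gives the next term.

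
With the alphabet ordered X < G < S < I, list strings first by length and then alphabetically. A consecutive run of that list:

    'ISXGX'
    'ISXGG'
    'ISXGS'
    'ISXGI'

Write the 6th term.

ISXSG

Advancing 2 positions from ISXGI through ISXGI → ISXSX reaches term 6.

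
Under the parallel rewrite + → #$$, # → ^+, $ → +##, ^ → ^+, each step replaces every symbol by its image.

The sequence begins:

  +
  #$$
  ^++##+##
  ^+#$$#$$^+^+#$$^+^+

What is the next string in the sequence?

^+#$$^++##+##^++##+##^+#$$^+#$$^++##+##^+#$$^+#$$

φ(^+#$$#$$^+^+#$$^+^+) expands symbol-by-symbol to ^+ #$$ ^+ +## +## ^+ +## +## ^+ #$$ ^+ #$$ ^+ +## +## ^+ #$$ ^+ #$$; joining the 19 pieces gives the next term.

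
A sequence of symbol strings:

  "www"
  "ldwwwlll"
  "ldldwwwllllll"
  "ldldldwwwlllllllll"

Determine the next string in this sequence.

ldldldldwwwllllllllllll

Each term wraps the previous one in ld on the left and lll on the right.
So the next term is ld·ldldldwwwlllllllll·lll.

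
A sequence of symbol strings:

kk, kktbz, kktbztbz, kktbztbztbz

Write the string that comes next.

kktbztbztbztbz

Each term is the previous one with tbz appended.
One more step from kktbztbztbz gives the answer.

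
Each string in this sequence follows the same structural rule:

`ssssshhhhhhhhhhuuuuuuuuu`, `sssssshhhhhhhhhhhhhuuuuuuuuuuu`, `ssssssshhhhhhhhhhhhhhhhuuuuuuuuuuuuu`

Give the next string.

sssssssshhhhhhhhhhhhhhhhhhhuuuuuuuuuuuuuuu

The n-th term is n+2 s's then 3n+1 h's then 2n+3 u's, where the shown terms are n = 3, 4, 5.
Setting n = 6 gives 8, 19, 15 characters in each block.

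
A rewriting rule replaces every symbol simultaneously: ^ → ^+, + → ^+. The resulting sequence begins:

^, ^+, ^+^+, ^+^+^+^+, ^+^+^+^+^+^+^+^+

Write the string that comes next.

Rewriting the 16 symbols of ^+^+^+^+^+^+^+^+ one by one yields ^+ ^+ ^+ ^+ ^+ ^+ ^+ ^+ ^+ ^+ ^+ ^+ ^+ ^+ ^+ ^+; concatenated:

^+^+^+^+^+^+^+^+^+^+^+^+^+^+^+^+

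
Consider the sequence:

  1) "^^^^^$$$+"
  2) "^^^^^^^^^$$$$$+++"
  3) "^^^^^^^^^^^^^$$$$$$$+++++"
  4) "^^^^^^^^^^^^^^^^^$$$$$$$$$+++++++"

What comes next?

^^^^^^^^^^^^^^^^^^^^^$$$$$$$$$$$+++++++++

The n-th term is 4n+1 ^'s then 2n+1 $'s then 2n-1 +'s (n = 1, 2, …).
Setting n = 5 gives 21, 11, 9 characters in each block.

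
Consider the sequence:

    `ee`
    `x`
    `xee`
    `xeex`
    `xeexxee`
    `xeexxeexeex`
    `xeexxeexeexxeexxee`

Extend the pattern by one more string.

This is a Fibonacci-style word recurrence s(k) = s(k−1)·s(k−2): e.g. x·ee = xee.
Continuing: xeexxeexeexxeexxee · xeexxeexeex gives term 8.

xeexxeexeexxeexxeexeexxeexeex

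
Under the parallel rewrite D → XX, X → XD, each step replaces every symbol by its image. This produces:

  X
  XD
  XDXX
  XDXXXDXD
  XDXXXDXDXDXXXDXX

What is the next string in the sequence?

Replace each of the 16 characters of XDXXXDXDXDXXXDXX in place — XD XX XD XD XD XX XD XX XD XX XD XD XD XX XD XD — and concatenate.

XDXXXDXDXDXXXDXXXDXXXDXDXDXXXDXD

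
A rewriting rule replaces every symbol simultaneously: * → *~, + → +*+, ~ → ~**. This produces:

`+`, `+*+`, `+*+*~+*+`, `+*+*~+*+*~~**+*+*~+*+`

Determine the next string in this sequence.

φ(+*+*~+*+*~~**+*+*~+*+) expands symbol-by-symbol to +*+ *~ +*+ *~ ~** +*+ *~ +*+ *~ ~** ~** *~ *~ +*+ *~ +*+ *~ ~** +*+ *~ +*+; joining the 21 pieces gives the next term.

+*+*~+*+*~~**+*+*~+*+*~~**~***~*~+*+*~+*+*~~**+*+*~+*+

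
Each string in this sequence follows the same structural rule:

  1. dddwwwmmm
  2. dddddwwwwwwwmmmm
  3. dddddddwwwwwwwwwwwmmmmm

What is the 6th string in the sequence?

Reading off run lengths: d runs 3, 5, 7; w runs 3, 7, 11; m runs 3, 4, 5 — each is linear in n (n = 1, 2, …).
Setting n = 6 gives 13, 23, 8 characters in each block.

dddddddddddddwwwwwwwwwwwwwwwwwwwwwwwmmmmmmmm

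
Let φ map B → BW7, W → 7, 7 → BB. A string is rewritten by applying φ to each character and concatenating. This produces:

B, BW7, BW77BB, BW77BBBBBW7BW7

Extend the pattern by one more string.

Rewriting the 14 symbols of BW77BBBBBW7BW7 one by one yields BW7 7 BB BB BW7 BW7 BW7 BW7 BW7 7 BB BW7 7 BB; concatenated:

BW77BBBBBW7BW7BW7BW7BW77BBBW77BB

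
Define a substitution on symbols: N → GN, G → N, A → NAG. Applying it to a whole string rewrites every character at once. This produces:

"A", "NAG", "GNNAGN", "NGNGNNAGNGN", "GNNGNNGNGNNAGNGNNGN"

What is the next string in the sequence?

Rewriting the 19 symbols of GNNGNNGNGNNAGNGNNGN one by one yields N GN GN N GN GN N GN N GN GN NAG N GN N GN GN N GN; concatenated:

NGNGNNGNGNNGNNGNGNNAGNGNNGNGNNGN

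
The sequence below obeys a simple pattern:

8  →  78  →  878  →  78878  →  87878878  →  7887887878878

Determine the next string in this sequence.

This is a Fibonacci-style word recurrence s(k) = s(k−2)·s(k−1): e.g. 8·78 = 878.
So term 7 is 87878878·7887887878878.

878788787887887878878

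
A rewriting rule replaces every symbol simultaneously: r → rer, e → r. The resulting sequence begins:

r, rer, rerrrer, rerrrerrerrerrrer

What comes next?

Rewriting the 17 symbols of rerrrerrerrerrrer one by one yields rer r rer rer rer r rer rer r rer rer r rer rer rer r rer; concatenated:

rerrrerrerrerrrerrerrrerrerrrerrerrerrrer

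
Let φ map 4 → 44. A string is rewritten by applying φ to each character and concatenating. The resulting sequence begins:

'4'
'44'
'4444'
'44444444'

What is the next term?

Expanding 44444444: 4→44, 4→44, 4→44, 4→44, 4→44, 4→44, 4→44, 4→44. Concatenated: 44 44 44 44 44 44 44 44.

4444444444444444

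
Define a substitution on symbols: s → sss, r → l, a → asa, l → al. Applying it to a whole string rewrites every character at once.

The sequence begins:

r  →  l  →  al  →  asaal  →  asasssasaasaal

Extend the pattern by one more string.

Replace each of the 14 characters of asasssasaasaal in place — asa sss asa sss sss sss asa sss asa asa sss asa asa al — and concatenate.

asasssasasssssssssasasssasaasasssasaasaal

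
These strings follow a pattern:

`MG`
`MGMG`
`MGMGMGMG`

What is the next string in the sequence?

MGMGMGMGMGMGMGMG

Every step duplicates the string.
One more doubling of MGMGMGMG gives the answer.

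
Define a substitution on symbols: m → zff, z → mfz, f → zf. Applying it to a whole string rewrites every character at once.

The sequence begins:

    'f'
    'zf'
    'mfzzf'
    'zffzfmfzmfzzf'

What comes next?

mfzzfzfmfzzfzffzfmfzzffzfmfzmfzzf

Replace each of the 13 characters of zffzfmfzmfzzf in place — mfz zf zf mfz zf zff zf mfz zff zf mfz mfz zf — and concatenate.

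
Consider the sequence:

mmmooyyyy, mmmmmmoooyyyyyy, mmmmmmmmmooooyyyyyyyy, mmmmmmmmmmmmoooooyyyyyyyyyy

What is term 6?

The n-th term is 3n m's then n+1 o's then 2n+2 y's (n = 1, 2, …).
At n = 6 the blocks have lengths 18, 7, 14.

mmmmmmmmmmmmmmmmmmoooooooyyyyyyyyyyyyyy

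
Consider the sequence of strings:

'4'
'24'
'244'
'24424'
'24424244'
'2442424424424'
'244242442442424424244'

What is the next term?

From term 3 onward, concatenate the last term with the second-to-last: 24·4 = 244, 244·24 = 24424, …
So term 8 is 244242442442424424244·2442424424424.

2442424424424244242442442424424424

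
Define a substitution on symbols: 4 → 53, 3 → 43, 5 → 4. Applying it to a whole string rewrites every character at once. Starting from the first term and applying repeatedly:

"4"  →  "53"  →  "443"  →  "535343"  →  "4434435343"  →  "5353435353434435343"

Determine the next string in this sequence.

Applying the rule to each of the 19 symbols of 5353435353434435343 gives the pieces 4 43 4 43 53 43 4 43 4 43 53 43 53 53 43 4 43 53 43, which concatenate to the answer.

443443534344344353435353434435343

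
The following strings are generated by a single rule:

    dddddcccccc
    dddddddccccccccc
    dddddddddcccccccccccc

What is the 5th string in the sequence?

dddddddddddddcccccccccccccccccc

Each string has the form d^{2n+1} c^{3n}, where the shown terms are n = 2, 3, 4.
At n = 6 the blocks have lengths 13, 18.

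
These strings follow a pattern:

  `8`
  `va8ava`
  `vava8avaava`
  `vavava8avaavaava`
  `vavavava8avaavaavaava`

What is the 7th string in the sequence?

vavavavavava8avaavaavaavaavaava

s(k+1) = va·s(k)·ava, so each term gains va as a prefix and ava as a suffix.
From vavavava8avaavaavaava, 2 further steps: vavavava8avaavaavaava → vavavavava8avaavaavaavaava → (answer).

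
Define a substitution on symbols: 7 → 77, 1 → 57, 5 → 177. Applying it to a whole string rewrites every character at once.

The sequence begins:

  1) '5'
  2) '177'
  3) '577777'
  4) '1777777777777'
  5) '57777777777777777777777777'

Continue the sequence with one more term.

17777777777777777777777777777777777777777777777777777

Replace each of the 26 characters of 57777777777777777777777777 in place — 177 77 77 77 77 77 77 77 77 77 77 77 77 77 77 77 77 77 77 77 77 77 77 77 77 77 — and concatenate.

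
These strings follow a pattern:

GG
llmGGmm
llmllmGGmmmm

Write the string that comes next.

Every step adds llm to the front and mm to the end of the previous string.
One more step from llmllmGGmmmm gives the answer.

llmllmllmGGmmmmmm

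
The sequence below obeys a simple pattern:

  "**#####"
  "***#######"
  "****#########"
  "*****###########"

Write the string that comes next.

Term n consists of n-1 *'s, followed by 2n-1 #'s, where the shown terms are n = 3, 4, 5, 6.
For the next term, n = 7, so the run lengths are 6, 13.

******#############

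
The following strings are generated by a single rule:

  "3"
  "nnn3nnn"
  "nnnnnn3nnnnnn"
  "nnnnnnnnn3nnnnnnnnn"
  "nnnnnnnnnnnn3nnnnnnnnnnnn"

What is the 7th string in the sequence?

Each term wraps the previous one in nnn on the left and nnn on the right.
From nnnnnnnnnnnn3nnnnnnnnnnnn, 2 further steps: nnnnnnnnnnnn3nnnnnnnnnnnn → nnnnnnnnnnnnnnn3nnnnnnnnnnnnnnn → (answer).

nnnnnnnnnnnnnnnnnn3nnnnnnnnnnnnnnnnnn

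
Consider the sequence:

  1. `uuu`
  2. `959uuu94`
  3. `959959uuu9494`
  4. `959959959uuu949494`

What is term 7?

959959959959959959uuu949494949494

Every step adds 959 to the front and 94 to the end of the previous string.
From 959959959uuu949494, 3 further steps: 959959959uuu949494 → 959959959959uuu94949494 → 959959959959959uuu9494949494 → (answer).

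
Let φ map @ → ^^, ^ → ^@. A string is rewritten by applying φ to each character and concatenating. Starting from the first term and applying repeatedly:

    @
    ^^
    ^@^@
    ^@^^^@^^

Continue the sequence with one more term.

Expanding ^@^^^@^^: ^→^@, @→^^, ^→^@, ^→^@, ^→^@, @→^^, ^→^@, ^→^@. Concatenated: ^@ ^^ ^@ ^@ ^@ ^^ ^@ ^@.

^@^^^@^@^@^^^@^@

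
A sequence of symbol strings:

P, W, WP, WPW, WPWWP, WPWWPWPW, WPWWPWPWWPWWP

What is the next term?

This is a Fibonacci-style word recurrence s(k) = s(k−1)·s(k−2): e.g. W·P = WP.
The next term joins WPWWPWPWWPWWP and WPWWPWPW.

WPWWPWPWWPWWPWPWWPWPW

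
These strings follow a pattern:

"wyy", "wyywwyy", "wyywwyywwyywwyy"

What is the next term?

Every step duplicates the string with 'w' between the halves.
So the next term is two copies of wyywwyywwyywwyy with 'w' between the halves.

wyywwyywwyywwyywwyywwyywwyywwyy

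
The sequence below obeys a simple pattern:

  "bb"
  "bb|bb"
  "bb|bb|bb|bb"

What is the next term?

Each string is two copies of the previous one joined by '|'.
Doubling bb|bb|bb|bb with '|' between the halves:

bb|bb|bb|bb|bb|bb|bb|bb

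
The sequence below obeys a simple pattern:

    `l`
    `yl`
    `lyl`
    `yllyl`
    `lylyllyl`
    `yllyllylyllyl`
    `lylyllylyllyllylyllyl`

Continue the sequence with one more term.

yllyllylyllyllylyllylyllyllylyllyl

Each term (from the third on) is the two preceding terms concatenated in order: term 3 = l·yl = lyl.
Continuing: yllyllylyllyl · lylyllylyllyllylyllyl gives term 8.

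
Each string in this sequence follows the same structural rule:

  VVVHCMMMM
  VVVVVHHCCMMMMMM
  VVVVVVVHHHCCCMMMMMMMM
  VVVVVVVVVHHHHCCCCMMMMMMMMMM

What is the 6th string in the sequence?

VVVVVVVVVVVVVHHHHHHCCCCCCMMMMMMMMMMMMMM

Reading off run lengths: V runs 3, 5, 7, 9; H runs 1, 2, 3, 4; C runs 1, 2, 3, 4; M runs 4, 6, 8, 10 — each is linear in n (n = 1, 2, …).
At n = 6 the blocks have lengths 13, 6, 6, 14.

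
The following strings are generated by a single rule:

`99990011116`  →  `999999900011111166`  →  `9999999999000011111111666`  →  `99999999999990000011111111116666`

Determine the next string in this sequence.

999999999999999900000011111111111166666

Reading off run lengths: 9 runs 4, 7, 10, 13; 0 runs 2, 3, 4, 5; 1 runs 4, 6, 8, 10; 6 runs 1, 2, 3, 4 — each is linear in n (n = 1, 2, …).
Setting n = 5 gives 16, 6, 12, 5 characters in each block.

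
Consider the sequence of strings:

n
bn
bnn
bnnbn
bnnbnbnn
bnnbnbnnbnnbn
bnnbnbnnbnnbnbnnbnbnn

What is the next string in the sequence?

This is a Fibonacci-style word recurrence s(k) = s(k−1)·s(k−2): e.g. bn·n = bnn.
The next term joins bnnbnbnnbnnbnbnnbnbnn and bnnbnbnnbnnbn.

bnnbnbnnbnnbnbnnbnbnnbnnbnbnnbnnbn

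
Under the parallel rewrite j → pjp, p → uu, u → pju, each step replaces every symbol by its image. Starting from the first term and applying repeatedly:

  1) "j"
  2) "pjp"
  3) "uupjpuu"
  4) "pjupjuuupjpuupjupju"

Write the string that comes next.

uupjppjuuupjppjupjupjuuupjpuupjupjuuupjppjuuupjppju

φ(pjupjuuupjpuupjupju) expands symbol-by-symbol to uu pjp pju uu pjp pju pju pju uu pjp uu pju pju uu pjp pju uu pjp pju; joining the 19 pieces gives the next term.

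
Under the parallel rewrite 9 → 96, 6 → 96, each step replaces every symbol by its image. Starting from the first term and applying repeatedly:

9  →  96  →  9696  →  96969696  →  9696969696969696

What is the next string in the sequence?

Replace each of the 16 characters of 9696969696969696 in place — 96 96 96 96 96 96 96 96 96 96 96 96 96 96 96 96 — and concatenate.

96969696969696969696969696969696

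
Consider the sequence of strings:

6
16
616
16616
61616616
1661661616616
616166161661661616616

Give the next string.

Each term (from the third on) is the two preceding terms concatenated in order: term 3 = 6·16 = 616.
The next term joins 1661661616616 and 616166161661661616616.

1661661616616616166161661661616616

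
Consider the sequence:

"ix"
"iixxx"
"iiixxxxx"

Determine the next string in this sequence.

iiiixxxxxxx

Reading off run lengths: i runs 1, 2, 3; x runs 1, 3, 5 — each is linear in n (n = 1, 2, …).
For the next term, n = 4, so the run lengths are 4, 7.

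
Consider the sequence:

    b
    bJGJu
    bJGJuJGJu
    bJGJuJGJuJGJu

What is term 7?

bJGJuJGJuJGJuJGJuJGJuJGJu

Each term is the previous one with JGJu appended.
From bJGJuJGJuJGJu, 3 further steps: bJGJuJGJuJGJu → bJGJuJGJuJGJuJGJu → bJGJuJGJuJGJuJGJuJGJu → (answer).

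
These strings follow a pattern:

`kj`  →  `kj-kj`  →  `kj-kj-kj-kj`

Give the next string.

Each string is two copies of the previous one joined by '-'.
So the next term is two copies of kj-kj-kj-kj with '-' between the halves.

kj-kj-kj-kj-kj-kj-kj-kj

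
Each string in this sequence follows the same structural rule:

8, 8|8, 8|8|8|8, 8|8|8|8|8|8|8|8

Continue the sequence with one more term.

8|8|8|8|8|8|8|8|8|8|8|8|8|8|8|8

Every step duplicates the string with '|' between the halves.
One more doubling of 8|8|8|8|8|8|8|8 gives the answer.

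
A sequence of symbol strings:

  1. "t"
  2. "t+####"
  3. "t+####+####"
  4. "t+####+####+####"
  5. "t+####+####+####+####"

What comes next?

Every step adds +#### to the end: s(k+1) = s(k)·+####.
Applying this once more to t+####+####+####+####:

t+####+####+####+####+####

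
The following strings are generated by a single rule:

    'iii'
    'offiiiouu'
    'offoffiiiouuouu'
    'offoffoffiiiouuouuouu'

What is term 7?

offoffoffoffoffoffiiiouuouuouuouuouuouu

Every step adds off to the front and ouu to the end of the previous string.
From offoffoffiiiouuouuouu, 3 further steps: offoffoffiiiouuouuouu → offoffoffoffiiiouuouuouuouu → offoffoffoffoffiiiouuouuouuouuouu → (answer).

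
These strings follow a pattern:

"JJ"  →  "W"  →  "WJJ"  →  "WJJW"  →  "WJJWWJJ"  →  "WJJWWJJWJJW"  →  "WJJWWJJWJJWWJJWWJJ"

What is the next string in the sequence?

WJJWWJJWJJWWJJWWJJWJJWWJJWJJW

From term 3 onward, concatenate the last term with the second-to-last: W·JJ = WJJ, WJJ·W = WJJW, …
Continuing: WJJWWJJWJJWWJJWWJJ · WJJWWJJWJJW gives term 8.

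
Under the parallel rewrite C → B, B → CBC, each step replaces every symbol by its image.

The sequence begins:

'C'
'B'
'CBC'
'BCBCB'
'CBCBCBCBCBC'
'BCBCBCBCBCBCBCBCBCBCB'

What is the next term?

CBCBCBCBCBCBCBCBCBCBCBCBCBCBCBCBCBCBCBCBCBC

Replace each of the 21 characters of BCBCBCBCBCBCBCBCBCBCB in place — CBC B CBC B CBC B CBC B CBC B CBC B CBC B CBC B CBC B CBC B CBC — and concatenate.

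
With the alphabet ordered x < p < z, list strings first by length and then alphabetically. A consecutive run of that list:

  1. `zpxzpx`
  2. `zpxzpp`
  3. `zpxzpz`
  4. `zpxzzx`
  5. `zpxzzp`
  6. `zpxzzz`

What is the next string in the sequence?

The successor of zpxzzz increments the rightmost position that isn't already z and resets every position after it to x.

zppxxx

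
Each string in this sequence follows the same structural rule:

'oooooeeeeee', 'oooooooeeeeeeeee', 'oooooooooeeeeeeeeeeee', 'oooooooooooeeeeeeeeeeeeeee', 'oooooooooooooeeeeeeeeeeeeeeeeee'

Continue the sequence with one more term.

oooooooooooooooeeeeeeeeeeeeeeeeeeeee

Each string has the form o^{2n+1} e^{3n}, where the shown terms are n = 2, 3, 4, 5, 6.
Setting n = 7 gives 15, 21 characters in each block.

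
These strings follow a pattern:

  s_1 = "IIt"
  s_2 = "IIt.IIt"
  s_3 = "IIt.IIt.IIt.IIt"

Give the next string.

Every step duplicates the string with '.' between the halves.
So the next term is two copies of IIt.IIt.IIt.IIt with '.' between the halves.

IIt.IIt.IIt.IIt.IIt.IIt.IIt.IIt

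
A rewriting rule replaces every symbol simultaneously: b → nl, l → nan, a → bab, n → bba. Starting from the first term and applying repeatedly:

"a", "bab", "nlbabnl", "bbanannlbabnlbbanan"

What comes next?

Replace each of the 19 characters of bbanannlbabnlbbanan in place — nl nl bab bba bab bba bba nan nl bab nl bba nan nl nl bab bba bab bba — and concatenate.

nlnlbabbbababbbabbanannlbabnlbbanannlnlbabbbababbba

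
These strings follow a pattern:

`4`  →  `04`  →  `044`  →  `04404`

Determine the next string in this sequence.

04404044

Each term (from the third on) is the previous term followed by the one before it: term 3 = 04·4 = 044.
The next term joins 04404 and 044.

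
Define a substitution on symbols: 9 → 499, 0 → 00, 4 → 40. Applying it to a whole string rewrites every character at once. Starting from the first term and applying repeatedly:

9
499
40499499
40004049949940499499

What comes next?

Replace each of the 20 characters of 40004049949940499499 in place — 40 00 00 00 40 00 40 499 499 40 499 499 40 00 40 499 499 40 499 499 — and concatenate.

400000004000404994994049949940004049949940499499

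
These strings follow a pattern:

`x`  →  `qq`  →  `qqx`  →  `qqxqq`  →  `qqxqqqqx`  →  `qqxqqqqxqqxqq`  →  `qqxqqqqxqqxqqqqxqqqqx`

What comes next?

Each term (from the third on) is the previous term followed by the one before it: term 3 = qq·x = qqx.
Continuing: qqxqqqqxqqxqqqqxqqqqx · qqxqqqqxqqxqq gives term 8.

qqxqqqqxqqxqqqqxqqqqxqqxqqqqxqqxqq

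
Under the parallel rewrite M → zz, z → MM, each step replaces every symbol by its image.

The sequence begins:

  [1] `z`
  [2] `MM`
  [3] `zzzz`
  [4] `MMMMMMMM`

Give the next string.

Expanding MMMMMMMM: M→zz, M→zz, M→zz, M→zz, M→zz, M→zz, M→zz, M→zz. Concatenated: zz zz zz zz zz zz zz zz.

zzzzzzzzzzzzzzzz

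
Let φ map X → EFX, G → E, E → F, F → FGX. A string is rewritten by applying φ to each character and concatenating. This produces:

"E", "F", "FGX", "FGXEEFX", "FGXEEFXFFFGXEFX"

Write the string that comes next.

FGXEEFXFFFGXEFXFGXFGXFGXEEFXFFGXEFX

Replace each of the 15 characters of FGXEEFXFFFGXEFX in place — FGX E EFX F F FGX EFX FGX FGX FGX E EFX F FGX EFX — and concatenate.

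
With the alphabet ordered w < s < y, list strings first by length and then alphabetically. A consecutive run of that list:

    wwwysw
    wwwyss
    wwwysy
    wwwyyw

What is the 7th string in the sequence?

Continuing the enumeration 3 steps past wwwyyw: wwwyyw → wwwyys → wwwyyy → (answer).

wwswww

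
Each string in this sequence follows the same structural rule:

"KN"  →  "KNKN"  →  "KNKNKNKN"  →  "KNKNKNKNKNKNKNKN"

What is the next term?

KNKNKNKNKNKNKNKNKNKNKNKNKNKNKNKN

Every step duplicates the string.
So the next term is two copies of KNKNKNKNKNKNKNKN.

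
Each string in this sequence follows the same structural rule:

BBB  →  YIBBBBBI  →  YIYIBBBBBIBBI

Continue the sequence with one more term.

s(k+1) = YI·s(k)·BBI, so each term gains YI as a prefix and BBI as a suffix.
So the next term is YI·YIYIBBBBBIBBI·BBI.

YIYIYIBBBBBIBBIBBI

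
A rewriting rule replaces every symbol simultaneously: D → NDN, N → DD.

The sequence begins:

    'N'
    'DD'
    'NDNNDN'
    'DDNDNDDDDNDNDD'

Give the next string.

NDNNDNDDNDNDDNDNNDNNDNNDNDDNDNDDNDNNDN

Applying the rule to each of the 14 symbols of DDNDNDDDDNDNDD gives the pieces NDN NDN DD NDN DD NDN NDN NDN NDN DD NDN DD NDN NDN, which concatenate to the answer.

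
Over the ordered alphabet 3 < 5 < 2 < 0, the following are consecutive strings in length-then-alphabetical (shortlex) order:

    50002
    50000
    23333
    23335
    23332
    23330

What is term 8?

Advancing 2 positions from 23330 through 23330 → 23353 reaches term 8.

23355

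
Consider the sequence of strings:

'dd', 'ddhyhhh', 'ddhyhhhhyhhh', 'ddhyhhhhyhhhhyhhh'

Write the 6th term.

ddhyhhhhyhhhhyhhhhyhhhhyhhh

The strings grow by a fixed suffix hyhhh each time.
From ddhyhhhhyhhhhyhhh, 2 further steps: ddhyhhhhyhhhhyhhh → ddhyhhhhyhhhhyhhhhyhhh → (answer).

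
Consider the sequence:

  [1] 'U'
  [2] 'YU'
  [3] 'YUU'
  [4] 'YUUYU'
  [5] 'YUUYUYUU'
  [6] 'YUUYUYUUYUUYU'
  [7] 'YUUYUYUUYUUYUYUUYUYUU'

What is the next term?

YUUYUYUUYUUYUYUUYUYUUYUUYUYUUYUUYU

Each term (from the third on) is the previous term followed by the one before it: term 3 = YU·U = YUU.
So term 8 is YUUYUYUUYUUYUYUUYUYUU·YUUYUYUUYUUYU.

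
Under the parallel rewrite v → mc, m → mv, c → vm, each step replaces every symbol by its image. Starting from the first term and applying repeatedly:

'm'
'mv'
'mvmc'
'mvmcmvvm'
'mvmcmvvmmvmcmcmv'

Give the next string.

Replace each of the 16 characters of mvmcmvvmmvmcmcmv in place — mv mc mv vm mv mc mc mv mv mc mv vm mv vm mv mc — and concatenate.

mvmcmvvmmvmcmcmvmvmcmvvmmvvmmvmc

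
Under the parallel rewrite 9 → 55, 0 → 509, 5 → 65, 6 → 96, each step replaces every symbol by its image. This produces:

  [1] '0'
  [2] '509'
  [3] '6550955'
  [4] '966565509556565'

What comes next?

Applying the rule to each of the 15 symbols of 966565509556565 gives the pieces 55 96 96 65 96 65 65 509 55 65 65 96 65 96 65, which concatenate to the answer.

5596966596656550955656596659665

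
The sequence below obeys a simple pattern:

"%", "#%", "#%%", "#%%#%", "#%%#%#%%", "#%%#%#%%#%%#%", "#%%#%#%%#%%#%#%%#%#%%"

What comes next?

Each term (from the third on) is the previous term followed by the one before it: term 3 = #%·% = #%%.
The next term joins #%%#%#%%#%%#%#%%#%#%% and #%%#%#%%#%%#%.

#%%#%#%%#%%#%#%%#%#%%#%%#%#%%#%%#%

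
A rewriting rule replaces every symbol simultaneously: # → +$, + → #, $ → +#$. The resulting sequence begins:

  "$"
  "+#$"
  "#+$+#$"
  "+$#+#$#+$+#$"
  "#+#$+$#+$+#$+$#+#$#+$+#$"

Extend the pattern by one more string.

Rewriting the 24 symbols of #+#$+$#+$+#$+$#+#$#+$+#$ one by one yields +$ # +$ +#$ # +#$ +$ # +#$ # +$ +#$ # +#$ +$ # +$ +#$ +$ # +#$ # +$ +#$; concatenated:

+$#+$+#$#+#$+$#+#$#+$+#$#+#$+$#+$+#$+$#+#$#+$+#$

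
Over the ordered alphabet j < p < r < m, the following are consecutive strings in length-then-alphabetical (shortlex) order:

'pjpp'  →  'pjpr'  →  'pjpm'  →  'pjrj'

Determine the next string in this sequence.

pjrp

Treat pjrj as a base-4 numeral over the given alphabet and add one, carrying through any trailing m's.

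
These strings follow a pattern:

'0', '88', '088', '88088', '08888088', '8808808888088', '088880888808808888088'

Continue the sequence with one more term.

From term 3 onward, concatenate the second-to-last term with the last: 0·88 = 088, 88·088 = 88088, …
So term 8 is 8808808888088·088880888808808888088.

8808808888088088880888808808888088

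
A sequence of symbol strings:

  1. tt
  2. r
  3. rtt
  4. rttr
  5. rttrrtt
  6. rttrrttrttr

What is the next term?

rttrrttrttrrttrrtt

This is a Fibonacci-style word recurrence s(k) = s(k−1)·s(k−2): e.g. r·tt = rtt.
Continuing: rttrrttrttr · rttrrtt gives term 7.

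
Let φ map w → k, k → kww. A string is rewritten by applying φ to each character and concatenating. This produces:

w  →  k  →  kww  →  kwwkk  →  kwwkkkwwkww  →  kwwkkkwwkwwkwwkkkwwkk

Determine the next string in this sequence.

Rewriting the 21 symbols of kwwkkkwwkwwkwwkkkwwkk one by one yields kww k k kww kww kww k k kww k k kww k k kww kww kww k k kww kww; concatenated:

kwwkkkwwkwwkwwkkkwwkkkwwkkkwwkwwkwwkkkwwkww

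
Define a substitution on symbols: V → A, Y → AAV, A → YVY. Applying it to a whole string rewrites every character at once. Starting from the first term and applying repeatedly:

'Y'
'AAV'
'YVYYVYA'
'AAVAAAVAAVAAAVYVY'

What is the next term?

Applying the rule to each of the 17 symbols of AAVAAAVAAVAAAVYVY gives the pieces YVY YVY A YVY YVY YVY A YVY YVY A YVY YVY YVY A AAV A AAV, which concatenate to the answer.

YVYYVYAYVYYVYYVYAYVYYVYAYVYYVYYVYAAAVAAAV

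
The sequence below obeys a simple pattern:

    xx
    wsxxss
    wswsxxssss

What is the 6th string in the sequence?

wswswswswsxxssssssssss

s(k+1) = ws·s(k)·ss, so each term gains ws as a prefix and ss as a suffix.
From wswsxxssss, 3 further steps: wswsxxssss → wswswsxxssssss → wswswswsxxssssssss → (answer).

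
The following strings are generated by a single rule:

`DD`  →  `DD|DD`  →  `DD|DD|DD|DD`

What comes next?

Each string is two copies of the previous one joined by '|'.
Doubling DD|DD|DD|DD with '|' between the halves:

DD|DD|DD|DD|DD|DD|DD|DD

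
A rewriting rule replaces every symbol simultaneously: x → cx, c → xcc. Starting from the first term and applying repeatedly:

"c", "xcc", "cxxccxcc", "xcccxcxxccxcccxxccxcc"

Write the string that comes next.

cxxccxccxcccxxcccxcxxccxcccxxccxccxcccxcxxccxcccxxccxcc

Replace each of the 21 characters of xcccxcxxccxcccxxccxcc in place — cx xcc xcc xcc cx xcc cx cx xcc xcc cx xcc xcc xcc cx cx xcc xcc cx xcc xcc — and concatenate.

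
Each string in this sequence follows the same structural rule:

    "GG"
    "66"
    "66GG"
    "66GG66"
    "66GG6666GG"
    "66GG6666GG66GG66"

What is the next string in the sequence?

66GG6666GG66GG6666GG6666GG

From term 3 onward, concatenate the last term with the second-to-last: 66·GG = 66GG, 66GG·66 = 66GG66, …
The next term joins 66GG6666GG66GG66 and 66GG6666GG.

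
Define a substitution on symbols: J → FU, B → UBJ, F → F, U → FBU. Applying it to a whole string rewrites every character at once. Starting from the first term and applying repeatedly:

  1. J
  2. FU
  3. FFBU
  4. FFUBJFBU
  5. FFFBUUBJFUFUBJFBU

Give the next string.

FFFUBJFBUFBUUBJFUFFBUFFBUUBJFUFUBJFBU

φ(FFFBUUBJFUFUBJFBU) expands symbol-by-symbol to F F F UBJ FBU FBU UBJ FU F FBU F FBU UBJ FU F UBJ FBU; joining the 17 pieces gives the next term.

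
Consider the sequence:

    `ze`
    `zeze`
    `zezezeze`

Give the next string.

s(k+1) = s(k)·s(k) — each term doubles the last.
So the next term is two copies of zezezeze.

zezezezezezezeze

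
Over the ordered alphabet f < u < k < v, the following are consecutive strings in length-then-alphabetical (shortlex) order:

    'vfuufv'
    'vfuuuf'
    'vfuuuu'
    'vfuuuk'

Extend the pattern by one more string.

The successor of vfuuuk increments the rightmost position that isn't already v and resets every position after it to f.

vfuuuv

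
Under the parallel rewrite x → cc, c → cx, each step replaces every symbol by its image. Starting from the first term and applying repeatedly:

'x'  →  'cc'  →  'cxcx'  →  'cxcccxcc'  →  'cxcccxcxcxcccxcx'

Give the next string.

Rewriting the 16 symbols of cxcccxcxcxcccxcx one by one yields cx cc cx cx cx cc cx cc cx cc cx cx cx cc cx cc; concatenated:

cxcccxcxcxcccxcccxcccxcxcxcccxcc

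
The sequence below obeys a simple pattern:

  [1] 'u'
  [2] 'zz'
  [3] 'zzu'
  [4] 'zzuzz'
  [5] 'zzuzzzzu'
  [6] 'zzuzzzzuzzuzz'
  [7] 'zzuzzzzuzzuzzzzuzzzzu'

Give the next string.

From term 3 onward, concatenate the last term with the second-to-last: zz·u = zzu, zzu·zz = zzuzz, …
So term 8 is zzuzzzzuzzuzzzzuzzzzu·zzuzzzzuzzuzz.

zzuzzzzuzzuzzzzuzzzzuzzuzzzzuzzuzz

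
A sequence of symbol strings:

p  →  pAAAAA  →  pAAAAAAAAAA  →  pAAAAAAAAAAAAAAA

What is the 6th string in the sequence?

pAAAAAAAAAAAAAAAAAAAAAAAAA

Each term is the previous one with AAAAA appended.
From pAAAAAAAAAAAAAAA, 2 further steps: pAAAAAAAAAAAAAAA → pAAAAAAAAAAAAAAAAAAAA → (answer).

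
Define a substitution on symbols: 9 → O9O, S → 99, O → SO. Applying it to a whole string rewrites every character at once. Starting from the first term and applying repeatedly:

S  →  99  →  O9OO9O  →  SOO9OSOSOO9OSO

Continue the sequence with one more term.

Replace each of the 14 characters of SOO9OSOSOO9OSO in place — 99 SO SO O9O SO 99 SO 99 SO SO O9O SO 99 SO — and concatenate.

99SOSOO9OSO99SO99SOSOO9OSO99SO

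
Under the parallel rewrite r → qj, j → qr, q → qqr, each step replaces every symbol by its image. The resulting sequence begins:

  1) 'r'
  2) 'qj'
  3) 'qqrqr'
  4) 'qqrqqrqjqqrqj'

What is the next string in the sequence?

qqrqqrqjqqrqqrqjqqrqrqqrqqrqjqqrqr

Replace each of the 13 characters of qqrqqrqjqqrqj in place — qqr qqr qj qqr qqr qj qqr qr qqr qqr qj qqr qr — and concatenate.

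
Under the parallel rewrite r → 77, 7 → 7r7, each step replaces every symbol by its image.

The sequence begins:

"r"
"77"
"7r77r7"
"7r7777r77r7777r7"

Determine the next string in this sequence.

Applying the rule to each of the 16 symbols of 7r7777r77r7777r7 gives the pieces 7r7 77 7r7 7r7 7r7 7r7 77 7r7 7r7 77 7r7 7r7 7r7 7r7 77 7r7, which concatenate to the answer.

7r7777r77r77r77r7777r77r7777r77r77r77r7777r7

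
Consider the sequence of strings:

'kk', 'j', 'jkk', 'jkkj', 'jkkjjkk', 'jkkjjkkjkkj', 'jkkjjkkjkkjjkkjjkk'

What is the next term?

This is a Fibonacci-style word recurrence s(k) = s(k−1)·s(k−2): e.g. j·kk = jkk.
So term 8 is jkkjjkkjkkjjkkjjkk·jkkjjkkjkkj.

jkkjjkkjkkjjkkjjkkjkkjjkkjkkj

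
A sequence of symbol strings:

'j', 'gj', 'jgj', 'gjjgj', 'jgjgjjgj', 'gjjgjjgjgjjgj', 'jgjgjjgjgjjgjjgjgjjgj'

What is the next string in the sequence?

gjjgjjgjgjjgjjgjgjjgjgjjgjjgjgjjgj

From term 3 onward, concatenate the second-to-last term with the last: j·gj = jgj, gj·jgj = gjjgj, …
The next term joins gjjgjjgjgjjgj and jgjgjjgjgjjgjjgjgjjgj.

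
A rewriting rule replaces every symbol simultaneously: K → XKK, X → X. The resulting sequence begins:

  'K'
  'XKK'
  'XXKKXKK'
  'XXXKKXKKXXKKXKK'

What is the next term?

Rewriting the 15 symbols of XXXKKXKKXXKKXKK one by one yields X X X XKK XKK X XKK XKK X X XKK XKK X XKK XKK; concatenated:

XXXXKKXKKXXKKXKKXXXKKXKKXXKKXKK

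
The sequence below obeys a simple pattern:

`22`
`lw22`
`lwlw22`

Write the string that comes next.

Every step adds lw at the front: s(k+1) = lw·s(k).
One more step from lwlw22 gives the answer.

lwlwlw22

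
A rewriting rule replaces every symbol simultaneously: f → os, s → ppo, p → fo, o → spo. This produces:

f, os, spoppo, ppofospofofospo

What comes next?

Rewriting the 15 symbols of ppofospofofospo one by one yields fo fo spo os spo ppo fo spo os spo os spo ppo fo spo; concatenated:

fofospoosspoppofospoosspoosspoppofospo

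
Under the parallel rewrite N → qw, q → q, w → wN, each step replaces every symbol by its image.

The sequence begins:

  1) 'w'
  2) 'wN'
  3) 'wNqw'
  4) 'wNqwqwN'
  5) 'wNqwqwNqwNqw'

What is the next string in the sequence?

Rewriting each symbol of wNqwqwNqwNqw: w→wN, N→qw, q→q, w→wN, q→q, w→wN, N→qw, q→q, w→wN, N→qw, q→q, w→wN, which concatenates to wN qw q wN q wN qw q wN qw q wN.

wNqwqwNqwNqwqwNqwqwN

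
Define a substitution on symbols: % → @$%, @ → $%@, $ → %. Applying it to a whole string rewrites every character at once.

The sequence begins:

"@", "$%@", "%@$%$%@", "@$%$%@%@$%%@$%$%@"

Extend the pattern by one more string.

$%@%@$%%@$%$%@@$%$%@%@$%@$%$%@%@$%%@$%$%@

φ(@$%$%@%@$%%@$%$%@) expands symbol-by-symbol to $%@ % @$% % @$% $%@ @$% $%@ % @$% @$% $%@ % @$% % @$% $%@; joining the 17 pieces gives the next term.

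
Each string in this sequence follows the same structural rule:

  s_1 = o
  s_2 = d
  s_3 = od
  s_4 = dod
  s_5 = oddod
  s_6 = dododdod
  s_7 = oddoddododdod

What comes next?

Each term (from the third on) is the two preceding terms concatenated in order: term 3 = o·d = od.
The next term joins dododdod and oddoddododdod.

dododdododdoddododdod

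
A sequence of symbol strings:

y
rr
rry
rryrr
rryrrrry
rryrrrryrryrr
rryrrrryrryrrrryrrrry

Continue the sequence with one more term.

rryrrrryrryrrrryrrrryrryrrrryrryrr

Each term (from the third on) is the previous term followed by the one before it: term 3 = rr·y = rry.
The next term joins rryrrrryrryrrrryrrrry and rryrrrryrryrr.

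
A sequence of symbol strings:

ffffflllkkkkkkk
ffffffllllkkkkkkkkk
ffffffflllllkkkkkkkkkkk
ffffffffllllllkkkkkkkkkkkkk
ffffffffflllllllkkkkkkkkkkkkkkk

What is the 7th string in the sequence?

Term n consists of n+2 f's, followed by n l's, followed by 2n+1 k's, where the shown terms are n = 3, 4, 5, 6, 7.
Setting n = 9 gives 11, 9, 19 characters in each block.

ffffffffffflllllllllkkkkkkkkkkkkkkkkkkk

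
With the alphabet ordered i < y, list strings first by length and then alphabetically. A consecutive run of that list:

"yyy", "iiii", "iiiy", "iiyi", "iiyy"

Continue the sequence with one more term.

Find the rightmost character of iiyy below y, bump it to the next letter, and reset everything to its right to i.

iyii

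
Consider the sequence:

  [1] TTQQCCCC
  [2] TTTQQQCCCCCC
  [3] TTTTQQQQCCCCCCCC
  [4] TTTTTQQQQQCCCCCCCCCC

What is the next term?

TTTTTTQQQQQQCCCCCCCCCCCC

Reading off run lengths: T runs 2, 3, 4, 5; Q runs 2, 3, 4, 5; C runs 4, 6, 8, 10 — each is linear in n, where the shown terms are n = 2, 3, 4, 5.
Setting n = 6 gives 6, 6, 12 characters in each block.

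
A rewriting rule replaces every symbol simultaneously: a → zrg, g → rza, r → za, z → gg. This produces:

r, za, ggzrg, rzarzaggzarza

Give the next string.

zaggzrgzaggzrgrzarzaggzrgzaggzrg

Applying the rule to each of the 13 symbols of rzarzaggzarza gives the pieces za gg zrg za gg zrg rza rza gg zrg za gg zrg, which concatenate to the answer.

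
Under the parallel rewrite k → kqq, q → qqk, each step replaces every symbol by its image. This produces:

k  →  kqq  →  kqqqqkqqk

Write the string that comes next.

Rewriting each symbol of kqqqqkqqk: k→kqq, q→qqk, q→qqk, q→qqk, q→qqk, k→kqq, q→qqk, q→qqk, k→kqq, which concatenates to kqq qqk qqk qqk qqk kqq qqk qqk kqq.

kqqqqkqqkqqkqqkkqqqqkqqkkqq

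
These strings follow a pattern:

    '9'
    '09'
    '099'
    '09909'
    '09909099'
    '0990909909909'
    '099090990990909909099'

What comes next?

From term 3 onward, concatenate the last term with the second-to-last: 09·9 = 099, 099·09 = 09909, …
The next term joins 099090990990909909099 and 0990909909909.

0990909909909099090990990909909909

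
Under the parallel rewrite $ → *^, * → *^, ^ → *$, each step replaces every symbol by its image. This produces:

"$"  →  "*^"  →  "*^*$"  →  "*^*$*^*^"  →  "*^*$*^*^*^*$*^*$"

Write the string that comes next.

*^*$*^*^*^*$*^*$*^*$*^*^*^*$*^*^

φ(*^*$*^*^*^*$*^*$) expands symbol-by-symbol to *^ *$ *^ *^ *^ *$ *^ *$ *^ *$ *^ *^ *^ *$ *^ *^; joining the 16 pieces gives the next term.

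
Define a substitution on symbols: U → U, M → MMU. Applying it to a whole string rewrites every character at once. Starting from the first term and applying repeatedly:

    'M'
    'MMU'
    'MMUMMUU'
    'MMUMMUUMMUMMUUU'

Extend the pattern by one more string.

φ(MMUMMUUMMUMMUUU) expands symbol-by-symbol to MMU MMU U MMU MMU U U MMU MMU U MMU MMU U U U; joining the 15 pieces gives the next term.

MMUMMUUMMUMMUUUMMUMMUUMMUMMUUUU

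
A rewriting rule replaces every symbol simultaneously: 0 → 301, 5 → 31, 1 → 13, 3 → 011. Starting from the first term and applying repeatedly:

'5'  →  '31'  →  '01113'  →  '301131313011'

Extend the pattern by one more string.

011301131301113011130113011313

Apply φ to 301131313011 symbol by symbol: 3→011, 0→301, 1→13, 1→13, 3→011, 1→13, 3→011, 1→13, 3→011, 0→301, 1→13, 1→13; joined: 011 301 13 13 011 13 011 13 011 301 13 13.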